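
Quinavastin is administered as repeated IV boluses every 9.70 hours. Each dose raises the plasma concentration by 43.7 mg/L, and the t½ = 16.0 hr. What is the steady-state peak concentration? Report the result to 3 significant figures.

k = ln 2 / 16.0 = 0.04332 hr⁻¹
Fraction remaining after one interval: e^(−kτ) = e^(−0.04332 × 9.70) = 0.6569
R = 1 / (1 − 0.6569) = 2.915
Css,max = 43.7 × 2.915 ≈ 127 mg/L

127 mg/L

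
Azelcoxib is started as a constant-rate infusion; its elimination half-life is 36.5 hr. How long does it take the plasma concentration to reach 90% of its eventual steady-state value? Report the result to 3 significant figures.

121 hours

k = ln 2 / 36.5 = 0.01899 hr⁻¹
f = 1 − e^(−kt)  ⇒  t = −ln(1 − f) / k
t = −ln(1 − 0.9) / 0.01899 = 2.303 / 0.01899 ≈ 121 hours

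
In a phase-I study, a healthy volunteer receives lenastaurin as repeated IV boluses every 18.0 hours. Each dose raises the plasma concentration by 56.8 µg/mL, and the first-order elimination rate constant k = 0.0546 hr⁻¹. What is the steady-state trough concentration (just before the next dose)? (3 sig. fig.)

34.0 µg/mL

Fraction remaining after one interval: e^(−kτ) = e^(−0.05460 × 18.0) = 0.3743
R = 1 / (1 − 0.3743) = 1.598
Css,max = 56.8 × 1.598 = 90.77 µg/mL
Css,min = Css,max × e^(−kτ) = 90.77 × 0.3743 ≈ 34.0 µg/mL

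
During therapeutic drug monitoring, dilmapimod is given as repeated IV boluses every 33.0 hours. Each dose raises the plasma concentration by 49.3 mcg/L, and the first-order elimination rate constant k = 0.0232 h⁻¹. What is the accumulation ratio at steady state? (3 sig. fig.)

Fraction remaining after one interval: e^(−kτ) = e^(−0.02320 × 33.0) = 0.4651
R = 1 / (1 − 0.4651) = 1 / 0.5349 ≈ 1.87

1.87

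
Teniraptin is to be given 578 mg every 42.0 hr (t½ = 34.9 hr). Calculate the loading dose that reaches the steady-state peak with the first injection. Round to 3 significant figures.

k = ln 2 / 34.9 = 0.01986 hr⁻¹
Accumulation ratio R = 1 / (1 − e^(−kτ)) = 1 / (1 − e^(−0.01986×42.0)) = 1 / (1 − 0.4342) = 1.768
Loading dose = maintenance dose × R = 578 × 1.768 ≈ 1020 mg

1020 mg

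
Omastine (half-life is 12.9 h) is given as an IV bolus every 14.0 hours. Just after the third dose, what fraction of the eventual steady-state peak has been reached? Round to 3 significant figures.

k = ln 2 / 12.9 = 0.05373 h⁻¹
f_n = 1 − e^(−nkτ) = 1 − e^(−3 × 0.05373 × 14.0) = 1 − e^(−2.257) = 1 − 0.1047 ≈ 0.895

0.895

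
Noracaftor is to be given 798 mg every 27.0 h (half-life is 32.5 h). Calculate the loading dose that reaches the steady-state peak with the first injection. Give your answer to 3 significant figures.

1820 mg

k = ln 2 / 32.5 = 0.02133 h⁻¹
Accumulation ratio R = 1 / (1 − e^(−kτ)) = 1 / (1 − e^(−0.02133×27.0)) = 1 / (1 − 0.5622) = 2.284
Loading dose = maintenance dose × R = 798 × 2.284 ≈ 1820 mg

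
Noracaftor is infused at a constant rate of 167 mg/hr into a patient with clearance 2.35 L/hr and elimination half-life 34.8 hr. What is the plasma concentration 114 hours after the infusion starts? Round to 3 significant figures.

Css = rate / CL = 167 / 2.35 = 71.06 µg/mL
k = ln 2 / 34.8 = 0.01992 hr⁻¹
C(t) = Css (1 − e^(−kt)) = 71.06 × (1 − e^(−2.271)) = 71.06 × 0.8968 ≈ 63.7 µg/mL

63.7 µg/mL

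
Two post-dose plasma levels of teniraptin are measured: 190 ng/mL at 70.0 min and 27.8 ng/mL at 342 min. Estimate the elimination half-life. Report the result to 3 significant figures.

k = ln(C₁/C₂) / (t₂ − t₁) = ln(190/27.8) / (342 − 70.0)
  = 1.922 / 272.0 = 0.007066 min⁻¹
t½ = ln 2 / k = ln 2 / 0.007066 ≈ 98.1 minutes

98.1 minutes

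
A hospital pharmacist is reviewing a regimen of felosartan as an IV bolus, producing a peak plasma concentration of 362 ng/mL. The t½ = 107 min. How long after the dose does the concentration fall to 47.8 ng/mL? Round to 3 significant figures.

k = ln 2 / 107 = 0.006478 min⁻¹
C(t) = C₀ e^(−kt)  ⇒  t = ln(C₀/C) / k
t = ln(362/47.8) / 0.006478 = 2.025 / 0.006478 ≈ 313 minutes

313 minutes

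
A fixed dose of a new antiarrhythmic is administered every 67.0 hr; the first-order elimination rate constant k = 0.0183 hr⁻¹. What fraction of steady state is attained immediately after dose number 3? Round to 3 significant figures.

f_n = 1 − e^(−nkτ) = 1 − e^(−3 × 0.01830 × 67.0) = 1 − e^(−3.678) = 1 − 0.02527 ≈ 0.975

0.975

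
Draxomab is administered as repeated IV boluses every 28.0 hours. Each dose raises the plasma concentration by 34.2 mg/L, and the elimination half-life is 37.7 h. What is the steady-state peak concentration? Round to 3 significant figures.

85.0 mg/L

k = ln 2 / 37.7 = 0.01839 h⁻¹
Fraction remaining after one interval: e^(−kτ) = e^(−0.01839 × 28.0) = 0.5976
R = 1 / (1 − 0.5976) = 2.485
Css,max = 34.2 × 2.485 ≈ 85.0 mg/L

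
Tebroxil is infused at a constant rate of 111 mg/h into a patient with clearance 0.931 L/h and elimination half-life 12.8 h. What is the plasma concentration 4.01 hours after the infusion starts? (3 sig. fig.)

Css = rate / CL = 111 / 0.931 = 119.2 mg/L
k = ln 2 / 12.8 = 0.05415 h⁻¹
C(t) = Css (1 − e^(−kt)) = 119.2 × (1 − e^(−0.2172)) = 119.2 × 0.1952 ≈ 23.3 mg/L

23.3 mg/L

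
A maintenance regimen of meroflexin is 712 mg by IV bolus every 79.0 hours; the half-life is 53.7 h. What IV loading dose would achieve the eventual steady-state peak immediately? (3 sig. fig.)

1110 mg

k = ln 2 / 53.7 = 0.01291 h⁻¹
Accumulation ratio R = 1 / (1 − e^(−kτ)) = 1 / (1 − e^(−0.01291×79.0)) = 1 / (1 − 0.3607) = 1.564
Loading dose = maintenance dose × R = 712 × 1.564 ≈ 1110 mg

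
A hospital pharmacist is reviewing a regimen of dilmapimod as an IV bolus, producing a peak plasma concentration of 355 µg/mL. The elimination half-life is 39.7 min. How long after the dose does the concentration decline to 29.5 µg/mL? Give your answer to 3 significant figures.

142 minutes

k = ln 2 / 39.7 = 0.01746 min⁻¹
C(t) = C₀ e^(−kt)  ⇒  t = ln(C₀/C) / k
t = ln(355/29.5) / 0.01746 = 2.488 / 0.01746 ≈ 142 minutes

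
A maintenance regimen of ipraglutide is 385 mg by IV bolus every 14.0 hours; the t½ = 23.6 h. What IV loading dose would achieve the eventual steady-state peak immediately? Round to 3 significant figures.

1140 mg

k = ln 2 / 23.6 = 0.02937 h⁻¹
Accumulation ratio R = 1 / (1 − e^(−kτ)) = 1 / (1 − e^(−0.02937×14.0)) = 1 / (1 − 0.6629) = 2.966
Loading dose = maintenance dose × R = 385 × 2.966 ≈ 1140 mg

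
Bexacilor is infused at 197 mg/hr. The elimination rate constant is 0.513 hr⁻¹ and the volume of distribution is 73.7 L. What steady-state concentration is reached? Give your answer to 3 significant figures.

CL = k · V = 0.513 × 73.7 = 37.81 L/hr
Css = rate / CL = 197 / 37.81 ≈ 5.21 mg/L

5.21 mg/L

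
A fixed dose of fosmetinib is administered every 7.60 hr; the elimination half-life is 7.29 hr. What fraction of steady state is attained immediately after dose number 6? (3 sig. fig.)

0.987

k = ln 2 / 7.29 = 0.09508 hr⁻¹
f_n = 1 − e^(−nkτ) = 1 − e^(−6 × 0.09508 × 7.60) = 1 − e^(−4.336) = 1 − 0.01309 ≈ 0.987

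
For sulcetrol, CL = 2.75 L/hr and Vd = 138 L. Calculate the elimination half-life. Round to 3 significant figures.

k = CL / V = 2.75 / 138 = 0.01993 hr⁻¹
t½ = ln 2 / k = ln 2 / 0.01993 ≈ 34.8 hours

34.8 hours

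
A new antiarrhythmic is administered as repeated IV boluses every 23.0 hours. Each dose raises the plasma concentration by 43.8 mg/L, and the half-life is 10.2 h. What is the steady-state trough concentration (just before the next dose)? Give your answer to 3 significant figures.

k = ln 2 / 10.2 = 0.06796 h⁻¹
Fraction remaining after one interval: e^(−kτ) = e^(−0.06796 × 23.0) = 0.2095
R = 1 / (1 − 0.2095) = 1.265
Css,max = 43.8 × 1.265 = 55.41 mg/L
Css,min = Css,max × e^(−kτ) = 55.41 × 0.2095 ≈ 11.6 mg/L

11.6 mg/L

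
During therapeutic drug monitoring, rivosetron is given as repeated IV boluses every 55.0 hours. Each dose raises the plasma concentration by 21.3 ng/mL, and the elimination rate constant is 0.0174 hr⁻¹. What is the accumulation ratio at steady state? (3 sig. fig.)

1.62

Fraction remaining after one interval: e^(−kτ) = e^(−0.01740 × 55.0) = 0.3840
R = 1 / (1 − 0.3840) = 1 / 0.6160 ≈ 1.62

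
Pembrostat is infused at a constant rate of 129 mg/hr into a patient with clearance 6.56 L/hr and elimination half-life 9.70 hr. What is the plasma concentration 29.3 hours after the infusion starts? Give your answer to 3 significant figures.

Css = rate / CL = 129 / 6.56 = 19.66 µg/mL
k = ln 2 / 9.70 = 0.07146 hr⁻¹
C(t) = Css (1 − e^(−kt)) = 19.66 × (1 − e^(−2.094)) = 19.66 × 0.8768 ≈ 17.2 µg/mL

17.2 µg/mL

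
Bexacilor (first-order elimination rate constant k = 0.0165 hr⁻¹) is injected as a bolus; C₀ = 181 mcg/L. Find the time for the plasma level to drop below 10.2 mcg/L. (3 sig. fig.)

C(t) = C₀ e^(−kt)  ⇒  t = ln(C₀/C) / k
t = ln(181/10.2) / 0.01650 = 2.876 / 0.01650 ≈ 174 hours

174 hours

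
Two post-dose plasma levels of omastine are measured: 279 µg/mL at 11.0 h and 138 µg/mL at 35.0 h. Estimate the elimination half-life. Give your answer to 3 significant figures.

k = ln(C₁/C₂) / (t₂ − t₁) = ln(279/138) / (35.0 − 11.0)
  = 0.7040 / 24.00 = 0.02933 h⁻¹
t½ = ln 2 / k = ln 2 / 0.02933 ≈ 23.6 hours

23.6 hours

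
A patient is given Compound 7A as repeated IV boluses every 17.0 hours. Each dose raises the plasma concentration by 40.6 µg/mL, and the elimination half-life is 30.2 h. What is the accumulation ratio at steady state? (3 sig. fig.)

k = ln 2 / 30.2 = 0.02295 h⁻¹
Fraction remaining after one interval: e^(−kτ) = e^(−0.02295 × 17.0) = 0.6769
R = 1 / (1 − 0.6769) = 1 / 0.3231 ≈ 3.10

3.10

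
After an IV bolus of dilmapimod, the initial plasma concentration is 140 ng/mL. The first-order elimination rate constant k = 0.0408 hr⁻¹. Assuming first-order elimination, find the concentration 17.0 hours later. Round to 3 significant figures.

70.0 ng/mL

C(t) = C₀ e^(−kt) = 140 × e^(−0.04080 × 17.0) = 140 × e^(−0.6936) = 140 × 0.4998 ≈ 70.0 ng/mL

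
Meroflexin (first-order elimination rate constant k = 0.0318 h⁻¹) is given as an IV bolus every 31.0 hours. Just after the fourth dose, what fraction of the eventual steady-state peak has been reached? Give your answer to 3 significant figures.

0.981

f_n = 1 − e^(−nkτ) = 1 − e^(−4 × 0.03180 × 31.0) = 1 − e^(−3.943) = 1 − 0.01939 ≈ 0.981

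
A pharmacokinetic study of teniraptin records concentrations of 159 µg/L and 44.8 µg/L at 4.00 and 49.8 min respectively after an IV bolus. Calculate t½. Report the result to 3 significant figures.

k = ln(C₁/C₂) / (t₂ − t₁) = ln(159/44.8) / (49.8 − 4.00)
  = 1.267 / 45.80 = 0.02766 min⁻¹
t½ = ln 2 / k = ln 2 / 0.02766 ≈ 25.1 minutes

25.1 minutes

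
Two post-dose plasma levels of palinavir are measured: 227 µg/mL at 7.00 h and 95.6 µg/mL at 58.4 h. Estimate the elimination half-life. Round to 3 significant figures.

41.2 hours

k = ln(C₁/C₂) / (t₂ − t₁) = ln(227/95.6) / (58.4 − 7.00)
  = 0.8648 / 51.40 = 0.01682 h⁻¹
t½ = ln 2 / k = ln 2 / 0.01682 ≈ 41.2 hours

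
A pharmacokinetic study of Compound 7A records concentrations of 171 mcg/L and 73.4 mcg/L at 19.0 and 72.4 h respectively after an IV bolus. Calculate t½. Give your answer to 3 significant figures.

43.8 hours

k = ln(C₁/C₂) / (t₂ − t₁) = ln(171/73.4) / (72.4 − 19.0)
  = 0.8457 / 53.40 = 0.01584 h⁻¹
t½ = ln 2 / k = ln 2 / 0.01584 ≈ 43.8 hours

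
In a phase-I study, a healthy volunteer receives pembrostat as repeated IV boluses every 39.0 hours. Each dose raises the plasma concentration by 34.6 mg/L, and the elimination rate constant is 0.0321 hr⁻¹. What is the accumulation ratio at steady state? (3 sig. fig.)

Fraction remaining after one interval: e^(−kτ) = e^(−0.03210 × 39.0) = 0.2860
R = 1 / (1 − 0.2860) = 1 / 0.7140 ≈ 1.40

1.40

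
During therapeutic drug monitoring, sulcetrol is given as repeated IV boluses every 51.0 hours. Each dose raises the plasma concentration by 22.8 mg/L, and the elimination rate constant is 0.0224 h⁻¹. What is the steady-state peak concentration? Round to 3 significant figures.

33.5 mg/L

Fraction remaining after one interval: e^(−kτ) = e^(−0.02240 × 51.0) = 0.3191
R = 1 / (1 − 0.3191) = 1.469
Css,max = 22.8 × 1.469 ≈ 33.5 mg/L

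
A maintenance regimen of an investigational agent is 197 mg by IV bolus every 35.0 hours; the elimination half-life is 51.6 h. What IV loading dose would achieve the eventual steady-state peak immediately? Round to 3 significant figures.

525 mg

k = ln 2 / 51.6 = 0.01343 h⁻¹
Accumulation ratio R = 1 / (1 − e^(−kτ)) = 1 / (1 − e^(−0.01343×35.0)) = 1 / (1 − 0.6249) = 2.666
Loading dose = maintenance dose × R = 197 × 2.666 ≈ 525 mg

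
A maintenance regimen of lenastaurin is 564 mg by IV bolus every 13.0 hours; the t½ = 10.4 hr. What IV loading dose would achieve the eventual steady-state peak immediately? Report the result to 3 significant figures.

k = ln 2 / 10.4 = 0.06665 hr⁻¹
Accumulation ratio R = 1 / (1 − e^(−kτ)) = 1 / (1 − e^(−0.06665×13.0)) = 1 / (1 − 0.4204) = 1.725
Loading dose = maintenance dose × R = 564 × 1.725 ≈ 973 mg

973 mg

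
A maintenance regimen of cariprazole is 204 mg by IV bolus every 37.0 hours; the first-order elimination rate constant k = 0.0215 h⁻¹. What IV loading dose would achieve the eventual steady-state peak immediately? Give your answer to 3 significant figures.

Accumulation ratio R = 1 / (1 − e^(−kτ)) = 1 / (1 − e^(−0.02150×37.0)) = 1 / (1 − 0.4514) = 1.823
Loading dose = maintenance dose × R = 204 × 1.823 ≈ 372 mg

372 mg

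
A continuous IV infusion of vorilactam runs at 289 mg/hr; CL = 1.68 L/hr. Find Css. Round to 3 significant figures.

Css = infusion rate / CL = 289 / 1.68 ≈ 172 mg/L

172 mg/L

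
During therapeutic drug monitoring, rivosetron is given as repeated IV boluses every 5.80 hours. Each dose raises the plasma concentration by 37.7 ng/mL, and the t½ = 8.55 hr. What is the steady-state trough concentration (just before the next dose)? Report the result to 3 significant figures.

62.8 ng/mL

k = ln 2 / 8.55 = 0.08107 hr⁻¹
Fraction remaining after one interval: e^(−kτ) = e^(−0.08107 × 5.80) = 0.6249
R = 1 / (1 − 0.6249) = 2.666
Css,max = 37.7 × 2.666 = 100.5 ng/mL
Css,min = Css,max × e^(−kτ) = 100.5 × 0.6249 ≈ 62.8 ng/mL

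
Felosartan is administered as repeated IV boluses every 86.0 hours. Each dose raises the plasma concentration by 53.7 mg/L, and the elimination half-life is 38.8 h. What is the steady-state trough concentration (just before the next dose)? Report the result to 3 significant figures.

k = ln 2 / 38.8 = 0.01786 h⁻¹
Fraction remaining after one interval: e^(−kτ) = e^(−0.01786 × 86.0) = 0.2152
R = 1 / (1 − 0.2152) = 1.274
Css,max = 53.7 × 1.274 = 68.42 mg/L
Css,min = Css,max × e^(−kτ) = 68.42 × 0.2152 ≈ 14.7 mg/L

14.7 mg/L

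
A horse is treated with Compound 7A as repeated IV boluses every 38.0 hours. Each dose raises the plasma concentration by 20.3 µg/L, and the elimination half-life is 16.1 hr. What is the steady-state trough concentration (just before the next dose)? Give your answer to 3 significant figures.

k = ln 2 / 16.1 = 0.04305 hr⁻¹
Fraction remaining after one interval: e^(−kτ) = e^(−0.04305 × 38.0) = 0.1948
R = 1 / (1 − 0.1948) = 1.242
Css,max = 20.3 × 1.242 = 25.21 µg/L
Css,min = Css,max × e^(−kτ) = 25.21 × 0.1948 ≈ 4.91 µg/L

4.91 µg/L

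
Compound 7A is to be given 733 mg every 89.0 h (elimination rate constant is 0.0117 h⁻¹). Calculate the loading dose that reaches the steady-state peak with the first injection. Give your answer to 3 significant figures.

Accumulation ratio R = 1 / (1 − e^(−kτ)) = 1 / (1 − e^(−0.01170×89.0)) = 1 / (1 − 0.3530) = 1.546
Loading dose = maintenance dose × R = 733 × 1.546 ≈ 1130 mg

1130 mg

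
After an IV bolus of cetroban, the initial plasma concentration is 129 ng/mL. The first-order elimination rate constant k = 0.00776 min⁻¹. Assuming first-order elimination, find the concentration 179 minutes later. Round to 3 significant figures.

32.2 ng/mL

C(t) = C₀ e^(−kt) = 129 × e^(−0.007760 × 179) = 129 × e^(−1.389) = 129 × 0.2493 ≈ 32.2 ng/mL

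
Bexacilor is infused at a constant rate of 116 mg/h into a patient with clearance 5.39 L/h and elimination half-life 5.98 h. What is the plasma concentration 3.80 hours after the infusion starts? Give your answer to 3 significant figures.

Css = rate / CL = 116 / 5.39 = 21.52 µg/mL
k = ln 2 / 5.98 = 0.1159 h⁻¹
C(t) = Css (1 − e^(−kt)) = 21.52 × (1 − e^(−0.4405)) = 21.52 × 0.3563 ≈ 7.67 µg/mL

7.67 µg/mL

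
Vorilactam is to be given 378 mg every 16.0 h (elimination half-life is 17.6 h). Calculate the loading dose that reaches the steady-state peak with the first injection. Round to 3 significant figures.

809 mg

k = ln 2 / 17.6 = 0.03938 h⁻¹
Accumulation ratio R = 1 / (1 − e^(−kτ)) = 1 / (1 − e^(−0.03938×16.0)) = 1 / (1 − 0.5325) = 2.139
Loading dose = maintenance dose × R = 378 × 2.139 ≈ 809 mg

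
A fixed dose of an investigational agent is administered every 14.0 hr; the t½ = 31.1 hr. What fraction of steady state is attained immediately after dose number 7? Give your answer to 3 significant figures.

0.887

k = ln 2 / 31.1 = 0.02229 hr⁻¹
f_n = 1 − e^(−nkτ) = 1 − e^(−7 × 0.02229 × 14.0) = 1 − e^(−2.184) = 1 − 0.1126 ≈ 0.887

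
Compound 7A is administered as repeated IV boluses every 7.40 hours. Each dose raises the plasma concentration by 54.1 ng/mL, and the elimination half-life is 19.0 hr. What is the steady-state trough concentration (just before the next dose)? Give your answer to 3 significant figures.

k = ln 2 / 19.0 = 0.03648 hr⁻¹
Fraction remaining after one interval: e^(−kτ) = e^(−0.03648 × 7.40) = 0.7634
R = 1 / (1 − 0.7634) = 4.227
Css,max = 54.1 × 4.227 = 228.7 ng/mL
Css,min = Css,max × e^(−kτ) = 228.7 × 0.7634 ≈ 175 ng/mL

175 ng/mL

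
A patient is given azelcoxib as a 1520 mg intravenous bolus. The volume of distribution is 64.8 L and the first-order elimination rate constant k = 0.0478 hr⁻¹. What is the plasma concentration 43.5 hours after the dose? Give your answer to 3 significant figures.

C₀ = dose / V = 1520 / 64.8 = 23.46 mg/L
C(t) = C₀ e^(−kt) = 23.46 × e^(−0.04780 × 43.5) = 23.46 × e^(−2.079) = 23.46 × 0.1250 ≈ 2.93 mg/L

2.93 mg/L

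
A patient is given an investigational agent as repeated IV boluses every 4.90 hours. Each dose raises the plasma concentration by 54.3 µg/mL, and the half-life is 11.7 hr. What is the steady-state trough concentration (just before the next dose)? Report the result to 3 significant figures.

k = ln 2 / 11.7 = 0.05924 hr⁻¹
Fraction remaining after one interval: e^(−kτ) = e^(−0.05924 × 4.90) = 0.7480
R = 1 / (1 − 0.7480) = 3.969
Css,max = 54.3 × 3.969 = 215.5 µg/mL
Css,min = Css,max × e^(−kτ) = 215.5 × 0.7480 ≈ 161 µg/mL

161 µg/mL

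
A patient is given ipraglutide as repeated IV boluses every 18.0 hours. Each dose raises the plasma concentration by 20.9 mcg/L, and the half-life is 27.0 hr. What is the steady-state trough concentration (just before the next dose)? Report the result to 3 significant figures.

35.6 mcg/L

k = ln 2 / 27.0 = 0.02567 hr⁻¹
Fraction remaining after one interval: e^(−kτ) = e^(−0.02567 × 18.0) = 0.6300
R = 1 / (1 − 0.6300) = 2.702
Css,max = 20.9 × 2.702 = 56.48 mcg/L
Css,min = Css,max × e^(−kτ) = 56.48 × 0.6300 ≈ 35.6 mcg/L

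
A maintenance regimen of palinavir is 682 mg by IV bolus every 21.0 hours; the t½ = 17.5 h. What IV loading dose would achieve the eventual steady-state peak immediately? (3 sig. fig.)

k = ln 2 / 17.5 = 0.03961 h⁻¹
Accumulation ratio R = 1 / (1 − e^(−kτ)) = 1 / (1 − e^(−0.03961×21.0)) = 1 / (1 − 0.4353) = 1.771
Loading dose = maintenance dose × R = 682 × 1.771 ≈ 1210 mg

1210 mg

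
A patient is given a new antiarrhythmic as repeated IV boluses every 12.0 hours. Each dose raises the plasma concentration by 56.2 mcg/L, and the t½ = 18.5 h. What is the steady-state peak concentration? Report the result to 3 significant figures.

155 mcg/L

k = ln 2 / 18.5 = 0.03747 h⁻¹
Fraction remaining after one interval: e^(−kτ) = e^(−0.03747 × 12.0) = 0.6379
R = 1 / (1 − 0.6379) = 2.761
Css,max = 56.2 × 2.761 ≈ 155 mcg/L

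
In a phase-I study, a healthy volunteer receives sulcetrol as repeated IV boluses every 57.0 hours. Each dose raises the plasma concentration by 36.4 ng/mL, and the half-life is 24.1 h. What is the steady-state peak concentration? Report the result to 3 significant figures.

45.2 ng/mL

k = ln 2 / 24.1 = 0.02876 h⁻¹
Fraction remaining after one interval: e^(−kτ) = e^(−0.02876 × 57.0) = 0.1941
R = 1 / (1 − 0.1941) = 1.241
Css,max = 36.4 × 1.241 ≈ 45.2 ng/mL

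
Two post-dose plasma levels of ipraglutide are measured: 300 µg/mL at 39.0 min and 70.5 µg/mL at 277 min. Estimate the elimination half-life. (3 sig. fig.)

114 minutes

k = ln(C₁/C₂) / (t₂ − t₁) = ln(300/70.5) / (277 − 39.0)
  = 1.448 / 238.0 = 0.006085 min⁻¹
t½ = ln 2 / k = ln 2 / 0.006085 ≈ 114 minutes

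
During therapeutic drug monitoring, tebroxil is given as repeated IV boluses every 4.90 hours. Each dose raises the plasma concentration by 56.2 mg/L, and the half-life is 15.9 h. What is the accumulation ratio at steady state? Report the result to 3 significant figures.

5.20

k = ln 2 / 15.9 = 0.04359 h⁻¹
Fraction remaining after one interval: e^(−kτ) = e^(−0.04359 × 4.90) = 0.8077
R = 1 / (1 − 0.8077) = 1 / 0.1923 ≈ 5.20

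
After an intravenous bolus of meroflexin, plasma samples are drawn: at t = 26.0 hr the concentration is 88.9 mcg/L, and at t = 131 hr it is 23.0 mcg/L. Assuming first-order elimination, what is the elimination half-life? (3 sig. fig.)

53.8 hours

k = ln(C₁/C₂) / (t₂ − t₁) = ln(88.9/23.0) / (131 − 26.0)
  = 1.352 / 105.0 = 0.01288 hr⁻¹
t½ = ln 2 / k = ln 2 / 0.01288 ≈ 53.8 hours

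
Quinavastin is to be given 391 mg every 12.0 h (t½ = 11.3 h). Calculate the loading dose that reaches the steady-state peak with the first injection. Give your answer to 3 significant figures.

k = ln 2 / 11.3 = 0.06134 h⁻¹
Accumulation ratio R = 1 / (1 − e^(−kτ)) = 1 / (1 − e^(−0.06134×12.0)) = 1 / (1 − 0.4790) = 1.919
Loading dose = maintenance dose × R = 391 × 1.919 ≈ 750 mg

750 mg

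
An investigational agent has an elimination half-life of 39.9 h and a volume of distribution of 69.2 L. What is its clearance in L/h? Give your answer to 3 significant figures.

1.20 L/h

k = ln 2 / t½ = ln 2 / 39.9 = 0.01737 h⁻¹
CL = k · V = 0.01737 × 69.2 ≈ 1.20 L/h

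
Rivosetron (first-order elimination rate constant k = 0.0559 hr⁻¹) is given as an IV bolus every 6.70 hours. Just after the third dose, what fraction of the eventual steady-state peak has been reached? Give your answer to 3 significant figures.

f_n = 1 − e^(−nkτ) = 1 − e^(−3 × 0.05590 × 6.70) = 1 − e^(−1.124) = 1 − 0.3251 ≈ 0.675

0.675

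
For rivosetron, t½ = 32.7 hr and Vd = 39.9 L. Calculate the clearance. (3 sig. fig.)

0.846 L/hr

k = ln 2 / t½ = ln 2 / 32.7 = 0.02120 hr⁻¹
CL = k · V = 0.02120 × 39.9 ≈ 0.846 L/hr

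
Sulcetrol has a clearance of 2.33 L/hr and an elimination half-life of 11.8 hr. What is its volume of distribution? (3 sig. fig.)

39.7 L

k = ln 2 / t½ = ln 2 / 11.8 = 0.05874 hr⁻¹
V = CL / k = 2.33 / 0.05874 ≈ 39.7 L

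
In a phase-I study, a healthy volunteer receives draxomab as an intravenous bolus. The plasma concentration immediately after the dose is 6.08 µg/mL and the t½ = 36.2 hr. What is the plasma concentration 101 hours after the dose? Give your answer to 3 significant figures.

0.879 µg/mL

k = ln 2 / 36.2 = 0.01915 hr⁻¹
101 hr is 2.790 half-lives, so C = 6.08 × (1/2)^2.790 = 6.08 × 0.1446 ≈ 0.879 µg/mL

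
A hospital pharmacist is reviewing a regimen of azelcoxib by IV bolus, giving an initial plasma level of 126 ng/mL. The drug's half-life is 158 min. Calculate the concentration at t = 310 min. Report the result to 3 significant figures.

k = ln 2 / 158 = 0.004387 min⁻¹
310 min is 1.962 half-lives, so C = 126 × (1/2)^1.962 = 126 × 0.2567 ≈ 32.3 ng/mL

32.3 ng/mL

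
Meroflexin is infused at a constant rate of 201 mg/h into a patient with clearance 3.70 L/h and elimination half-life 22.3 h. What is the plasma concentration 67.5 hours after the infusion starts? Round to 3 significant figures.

47.7 mg/L

Css = rate / CL = 201 / 3.70 = 54.32 mg/L
k = ln 2 / 22.3 = 0.03108 h⁻¹
C(t) = Css (1 − e^(−kt)) = 54.32 × (1 − e^(−2.098)) = 54.32 × 0.8773 ≈ 47.7 mg/L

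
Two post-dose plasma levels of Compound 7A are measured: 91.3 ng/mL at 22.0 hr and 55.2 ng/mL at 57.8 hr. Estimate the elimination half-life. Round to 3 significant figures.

k = ln(C₁/C₂) / (t₂ − t₁) = ln(91.3/55.2) / (57.8 − 22.0)
  = 0.5032 / 35.80 = 0.01406 hr⁻¹
t½ = ln 2 / k = ln 2 / 0.01406 ≈ 49.3 hours

49.3 hours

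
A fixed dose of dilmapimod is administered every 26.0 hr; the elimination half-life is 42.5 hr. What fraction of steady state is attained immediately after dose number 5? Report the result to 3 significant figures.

0.880

k = ln 2 / 42.5 = 0.01631 hr⁻¹
f_n = 1 − e^(−nkτ) = 1 − e^(−5 × 0.01631 × 26.0) = 1 − e^(−2.120) = 1 − 0.1200 ≈ 0.880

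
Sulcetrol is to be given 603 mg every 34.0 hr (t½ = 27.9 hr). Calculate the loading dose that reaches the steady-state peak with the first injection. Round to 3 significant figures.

1060 mg

k = ln 2 / 27.9 = 0.02484 hr⁻¹
Accumulation ratio R = 1 / (1 − e^(−kτ)) = 1 / (1 − e^(−0.02484×34.0)) = 1 / (1 − 0.4297) = 1.753
Loading dose = maintenance dose × R = 603 × 1.753 ≈ 1060 mg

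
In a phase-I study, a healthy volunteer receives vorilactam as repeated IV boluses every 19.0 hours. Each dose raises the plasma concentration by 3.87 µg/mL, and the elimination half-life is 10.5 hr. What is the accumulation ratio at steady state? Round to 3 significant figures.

1.40

k = ln 2 / 10.5 = 0.06601 hr⁻¹
Fraction remaining after one interval: e^(−kτ) = e^(−0.06601 × 19.0) = 0.2853
R = 1 / (1 − 0.2853) = 1 / 0.7147 ≈ 1.40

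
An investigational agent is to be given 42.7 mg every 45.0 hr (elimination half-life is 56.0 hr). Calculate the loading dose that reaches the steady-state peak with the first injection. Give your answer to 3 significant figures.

k = ln 2 / 56.0 = 0.01238 hr⁻¹
Accumulation ratio R = 1 / (1 − e^(−kτ)) = 1 / (1 − e^(−0.01238×45.0)) = 1 / (1 − 0.5729) = 2.342
Loading dose = maintenance dose × R = 42.7 × 2.342 ≈ 100 mg

100 mg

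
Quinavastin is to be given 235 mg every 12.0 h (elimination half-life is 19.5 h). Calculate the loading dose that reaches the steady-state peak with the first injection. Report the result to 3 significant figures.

677 mg

k = ln 2 / 19.5 = 0.03555 h⁻¹
Accumulation ratio R = 1 / (1 − e^(−kτ)) = 1 / (1 − e^(−0.03555×12.0)) = 1 / (1 − 0.6528) = 2.880
Loading dose = maintenance dose × R = 235 × 2.880 ≈ 677 mg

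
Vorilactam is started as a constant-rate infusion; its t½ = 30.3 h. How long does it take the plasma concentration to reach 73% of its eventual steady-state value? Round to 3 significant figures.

57.2 hours

k = ln 2 / 30.3 = 0.02288 h⁻¹
f = 1 − e^(−kt)  ⇒  t = −ln(1 − f) / k
t = −ln(1 − 0.73) / 0.02288 = 1.309 / 0.02288 ≈ 57.2 hours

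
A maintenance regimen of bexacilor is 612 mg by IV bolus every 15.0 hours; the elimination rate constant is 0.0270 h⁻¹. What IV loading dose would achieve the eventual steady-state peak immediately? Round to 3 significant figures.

1840 mg

Accumulation ratio R = 1 / (1 − e^(−kτ)) = 1 / (1 − e^(−0.02700×15.0)) = 1 / (1 − 0.6670) = 3.003
Loading dose = maintenance dose × R = 612 × 3.003 ≈ 1840 mg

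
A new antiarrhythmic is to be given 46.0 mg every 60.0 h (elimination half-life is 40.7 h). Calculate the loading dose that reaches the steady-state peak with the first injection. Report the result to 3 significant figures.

71.9 mg

k = ln 2 / 40.7 = 0.01703 h⁻¹
Accumulation ratio R = 1 / (1 − e^(−kτ)) = 1 / (1 − e^(−0.01703×60.0)) = 1 / (1 − 0.3599) = 1.562
Loading dose = maintenance dose × R = 46.0 × 1.562 ≈ 71.9 mg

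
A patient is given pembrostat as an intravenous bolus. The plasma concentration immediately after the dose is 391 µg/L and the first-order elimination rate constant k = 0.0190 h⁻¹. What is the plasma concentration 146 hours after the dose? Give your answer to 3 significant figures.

C(t) = C₀ e^(−kt) = 391 × e^(−0.01900 × 146) = 391 × e^(−2.774) = 391 × 0.06241 ≈ 24.4 µg/L

24.4 µg/L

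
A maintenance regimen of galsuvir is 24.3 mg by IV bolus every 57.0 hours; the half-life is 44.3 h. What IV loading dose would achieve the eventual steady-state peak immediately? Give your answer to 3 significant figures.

41.2 mg

k = ln 2 / 44.3 = 0.01565 h⁻¹
Accumulation ratio R = 1 / (1 − e^(−kτ)) = 1 / (1 − e^(−0.01565×57.0)) = 1 / (1 − 0.4099) = 1.695
Loading dose = maintenance dose × R = 24.3 × 1.695 ≈ 41.2 mg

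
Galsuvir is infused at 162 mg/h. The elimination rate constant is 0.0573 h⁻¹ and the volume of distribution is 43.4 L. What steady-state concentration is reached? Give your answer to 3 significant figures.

65.1 µg/mL

CL = k · V = 0.0573 × 43.4 = 2.487 L/h
Css = rate / CL = 162 / 2.487 ≈ 65.1 µg/mL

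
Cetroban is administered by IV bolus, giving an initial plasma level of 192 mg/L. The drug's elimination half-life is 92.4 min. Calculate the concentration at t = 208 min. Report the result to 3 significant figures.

k = ln 2 / 92.4 = 0.007502 min⁻¹
C(t) = C₀ e^(−kt) = 192 × e^(−0.007502 × 208) = 192 × e^(−1.560) = 192 × 0.2101 ≈ 40.3 mg/L

40.3 mg/L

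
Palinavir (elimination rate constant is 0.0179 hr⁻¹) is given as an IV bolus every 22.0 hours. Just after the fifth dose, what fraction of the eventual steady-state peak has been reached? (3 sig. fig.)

f_n = 1 − e^(−nkτ) = 1 − e^(−5 × 0.01790 × 22.0) = 1 − e^(−1.969) = 1 − 0.1396 ≈ 0.860

0.860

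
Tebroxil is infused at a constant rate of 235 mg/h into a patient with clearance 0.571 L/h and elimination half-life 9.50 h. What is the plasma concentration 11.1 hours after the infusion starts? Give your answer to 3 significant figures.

228 mg/L

Css = rate / CL = 235 / 0.571 = 411.6 mg/L
k = ln 2 / 9.50 = 0.07296 h⁻¹
C(t) = Css (1 − e^(−kt)) = 411.6 × (1 − e^(−0.8099)) = 411.6 × 0.5551 ≈ 228 mg/L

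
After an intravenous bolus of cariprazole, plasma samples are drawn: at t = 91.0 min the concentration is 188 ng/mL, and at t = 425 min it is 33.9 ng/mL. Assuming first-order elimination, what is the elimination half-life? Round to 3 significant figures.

k = ln(C₁/C₂) / (t₂ − t₁) = ln(188/33.9) / (425 − 91.0)
  = 1.713 / 334.0 = 0.005129 min⁻¹
t½ = ln 2 / k = ln 2 / 0.005129 ≈ 135 minutes

135 minutes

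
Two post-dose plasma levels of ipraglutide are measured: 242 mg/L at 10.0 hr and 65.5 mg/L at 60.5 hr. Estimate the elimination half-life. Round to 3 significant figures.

k = ln(C₁/C₂) / (t₂ − t₁) = ln(242/65.5) / (60.5 − 10.0)
  = 1.307 / 50.50 = 0.02588 hr⁻¹
t½ = ln 2 / k = ln 2 / 0.02588 ≈ 26.8 hours

26.8 hours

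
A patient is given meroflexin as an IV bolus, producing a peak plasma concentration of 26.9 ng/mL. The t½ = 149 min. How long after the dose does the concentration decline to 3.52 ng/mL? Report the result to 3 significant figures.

k = ln 2 / 149 = 0.004652 min⁻¹
C(t) = C₀ e^(−kt)  ⇒  t = ln(C₀/C) / k
t = ln(26.9/3.52) / 0.004652 = 2.034 / 0.004652 ≈ 437 minutes

437 minutes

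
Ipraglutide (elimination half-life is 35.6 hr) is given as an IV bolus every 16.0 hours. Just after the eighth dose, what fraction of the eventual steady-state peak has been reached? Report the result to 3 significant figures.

0.917

k = ln 2 / 35.6 = 0.01947 hr⁻¹
f_n = 1 − e^(−nkτ) = 1 − e^(−8 × 0.01947 × 16.0) = 1 − e^(−2.492) = 1 − 0.08273 ≈ 0.917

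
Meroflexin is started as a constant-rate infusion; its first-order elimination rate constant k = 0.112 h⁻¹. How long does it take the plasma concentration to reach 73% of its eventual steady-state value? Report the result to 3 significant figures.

11.7 hours

f = 1 − e^(−kt)  ⇒  t = −ln(1 − f) / k
t = −ln(1 − 0.73) / 0.1120 = 1.309 / 0.1120 ≈ 11.7 hours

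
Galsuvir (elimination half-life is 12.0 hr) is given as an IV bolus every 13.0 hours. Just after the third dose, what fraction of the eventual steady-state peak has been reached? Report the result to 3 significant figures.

k = ln 2 / 12.0 = 0.05776 hr⁻¹
f_n = 1 − e^(−nkτ) = 1 − e^(−3 × 0.05776 × 13.0) = 1 − e^(−2.253) = 1 − 0.1051 ≈ 0.895

0.895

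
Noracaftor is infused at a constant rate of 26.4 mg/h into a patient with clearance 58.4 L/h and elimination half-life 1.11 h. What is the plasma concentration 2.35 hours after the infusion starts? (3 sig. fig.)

Css = rate / CL = 26.4 / 58.4 = 0.4521 mg/L
k = ln 2 / 1.11 = 0.6245 h⁻¹
C(t) = Css (1 − e^(−kt)) = 0.4521 × (1 − e^(−1.467)) = 0.4521 × 0.7695 ≈ 0.348 mg/L

0.348 mg/L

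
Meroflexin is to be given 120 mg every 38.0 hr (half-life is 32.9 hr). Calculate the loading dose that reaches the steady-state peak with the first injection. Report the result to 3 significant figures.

218 mg

k = ln 2 / 32.9 = 0.02107 hr⁻¹
Accumulation ratio R = 1 / (1 − e^(−kτ)) = 1 / (1 − e^(−0.02107×38.0)) = 1 / (1 − 0.4491) = 1.815
Loading dose = maintenance dose × R = 120 × 1.815 ≈ 218 mg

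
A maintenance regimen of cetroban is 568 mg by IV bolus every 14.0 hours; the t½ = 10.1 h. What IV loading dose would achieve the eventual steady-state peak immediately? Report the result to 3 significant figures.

k = ln 2 / 10.1 = 0.06863 h⁻¹
Accumulation ratio R = 1 / (1 − e^(−kτ)) = 1 / (1 − e^(−0.06863×14.0)) = 1 / (1 − 0.3826) = 1.620
Loading dose = maintenance dose × R = 568 × 1.620 ≈ 920 mg

920 mg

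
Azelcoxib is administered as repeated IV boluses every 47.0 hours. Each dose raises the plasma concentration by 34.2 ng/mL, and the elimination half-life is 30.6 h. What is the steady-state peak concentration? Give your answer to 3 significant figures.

52.2 ng/mL

k = ln 2 / 30.6 = 0.02265 h⁻¹
Fraction remaining after one interval: e^(−kτ) = e^(−0.02265 × 47.0) = 0.3449
R = 1 / (1 − 0.3449) = 1.526
Css,max = 34.2 × 1.526 ≈ 52.2 ng/mL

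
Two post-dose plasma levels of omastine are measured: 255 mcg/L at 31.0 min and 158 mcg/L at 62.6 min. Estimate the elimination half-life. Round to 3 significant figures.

k = ln(C₁/C₂) / (t₂ − t₁) = ln(255/158) / (62.6 − 31.0)
  = 0.4787 / 31.60 = 0.01515 min⁻¹
t½ = ln 2 / k = ln 2 / 0.01515 ≈ 45.8 minutes

45.8 minutes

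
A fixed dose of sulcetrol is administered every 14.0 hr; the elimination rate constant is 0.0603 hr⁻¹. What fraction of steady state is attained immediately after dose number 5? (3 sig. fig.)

0.985

f_n = 1 − e^(−nkτ) = 1 − e^(−5 × 0.06030 × 14.0) = 1 − e^(−4.221) = 1 − 0.01468 ≈ 0.985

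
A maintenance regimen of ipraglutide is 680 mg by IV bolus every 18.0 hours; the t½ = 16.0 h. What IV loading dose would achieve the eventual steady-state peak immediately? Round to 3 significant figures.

1260 mg

k = ln 2 / 16.0 = 0.04332 h⁻¹
Accumulation ratio R = 1 / (1 − e^(−kτ)) = 1 / (1 − e^(−0.04332×18.0)) = 1 / (1 − 0.4585) = 1.847
Loading dose = maintenance dose × R = 680 × 1.847 ≈ 1260 mg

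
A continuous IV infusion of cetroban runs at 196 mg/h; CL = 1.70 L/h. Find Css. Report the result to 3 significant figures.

115 µg/mL

Css = infusion rate / CL = 196 / 1.70 ≈ 115 µg/mL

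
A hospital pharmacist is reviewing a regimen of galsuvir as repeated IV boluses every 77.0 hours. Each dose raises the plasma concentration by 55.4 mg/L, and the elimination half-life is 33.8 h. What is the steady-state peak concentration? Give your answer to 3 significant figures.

k = ln 2 / 33.8 = 0.02051 h⁻¹
Fraction remaining after one interval: e^(−kτ) = e^(−0.02051 × 77.0) = 0.2062
R = 1 / (1 − 0.2062) = 1.260
Css,max = 55.4 × 1.260 ≈ 69.8 mg/L

69.8 mg/L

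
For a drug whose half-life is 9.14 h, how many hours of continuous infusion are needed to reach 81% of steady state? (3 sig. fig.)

k = ln 2 / 9.14 = 0.07584 h⁻¹
f = 1 − e^(−kt)  ⇒  t = −ln(1 − f) / k
t = −ln(1 − 0.81) / 0.07584 = 1.661 / 0.07584 ≈ 21.9 hours

21.9 hours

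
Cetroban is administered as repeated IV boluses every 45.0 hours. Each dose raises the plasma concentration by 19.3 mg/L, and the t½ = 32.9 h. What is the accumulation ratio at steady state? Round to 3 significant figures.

1.63

k = ln 2 / 32.9 = 0.02107 h⁻¹
Fraction remaining after one interval: e^(−kτ) = e^(−0.02107 × 45.0) = 0.3875
R = 1 / (1 − 0.3875) = 1 / 0.6125 ≈ 1.63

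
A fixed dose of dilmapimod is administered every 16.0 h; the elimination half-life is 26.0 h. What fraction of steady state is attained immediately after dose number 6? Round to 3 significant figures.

k = ln 2 / 26.0 = 0.02666 h⁻¹
f_n = 1 − e^(−nkτ) = 1 − e^(−6 × 0.02666 × 16.0) = 1 − e^(−2.559) = 1 − 0.07736 ≈ 0.923

0.923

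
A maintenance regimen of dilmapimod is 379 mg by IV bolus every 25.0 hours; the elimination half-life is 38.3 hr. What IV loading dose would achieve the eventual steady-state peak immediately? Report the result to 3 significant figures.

1040 mg

k = ln 2 / 38.3 = 0.01810 hr⁻¹
Accumulation ratio R = 1 / (1 − e^(−kτ)) = 1 / (1 − e^(−0.01810×25.0)) = 1 / (1 − 0.6361) = 2.748
Loading dose = maintenance dose × R = 379 × 2.748 ≈ 1040 mg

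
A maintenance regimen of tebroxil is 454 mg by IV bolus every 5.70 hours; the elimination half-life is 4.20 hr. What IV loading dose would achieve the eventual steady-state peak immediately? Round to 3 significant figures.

k = ln 2 / 4.20 = 0.1650 hr⁻¹
Accumulation ratio R = 1 / (1 − e^(−kτ)) = 1 / (1 − e^(−0.1650×5.70)) = 1 / (1 − 0.3904) = 1.640
Loading dose = maintenance dose × R = 454 × 1.640 ≈ 745 mg

745 mg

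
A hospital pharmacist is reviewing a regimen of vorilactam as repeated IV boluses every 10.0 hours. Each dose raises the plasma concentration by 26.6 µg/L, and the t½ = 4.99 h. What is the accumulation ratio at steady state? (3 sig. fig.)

1.33

k = ln 2 / 4.99 = 0.1389 h⁻¹
Fraction remaining after one interval: e^(−kτ) = e^(−0.1389 × 10.0) = 0.2493
R = 1 / (1 − 0.2493) = 1 / 0.7507 ≈ 1.33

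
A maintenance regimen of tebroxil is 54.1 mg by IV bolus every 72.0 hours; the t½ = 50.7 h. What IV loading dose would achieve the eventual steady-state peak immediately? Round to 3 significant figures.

86.4 mg

k = ln 2 / 50.7 = 0.01367 h⁻¹
Accumulation ratio R = 1 / (1 − e^(−kτ)) = 1 / (1 − e^(−0.01367×72.0)) = 1 / (1 − 0.3737) = 1.597
Loading dose = maintenance dose × R = 54.1 × 1.597 ≈ 86.4 mg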